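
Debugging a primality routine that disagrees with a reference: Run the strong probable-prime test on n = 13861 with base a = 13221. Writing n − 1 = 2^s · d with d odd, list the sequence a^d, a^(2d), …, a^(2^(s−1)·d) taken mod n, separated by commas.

181, 5039

n − 1 = 13860 = 2^2 · 3465, so s = 2 and d = 3465.
x_0 = 13221^3465 mod 13861 = 181.
x_1 = 181^2 mod 13861 = 5039.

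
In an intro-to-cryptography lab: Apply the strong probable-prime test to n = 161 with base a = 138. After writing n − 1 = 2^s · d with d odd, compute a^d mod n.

115

n − 1 = 160 = 2^5 · 5, so s = 5 and d = 5.
138^5 mod 161 = 115.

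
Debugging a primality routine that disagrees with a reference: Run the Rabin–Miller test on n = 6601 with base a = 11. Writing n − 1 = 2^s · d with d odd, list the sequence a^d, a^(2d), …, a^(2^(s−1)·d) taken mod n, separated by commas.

n − 1 = 6600 = 2^3 · 825, so s = 3 and d = 825.
x_0 = 11^825 mod 6601 = 3564.
x_1 = 3564^2 mod 6601 = 1772.
x_2 = 1772^2 mod 6601 = 4509.

3564, 1772, 4509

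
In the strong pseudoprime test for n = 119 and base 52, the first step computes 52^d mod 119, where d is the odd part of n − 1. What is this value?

103

n − 1 = 118 = 2^1 · 59, so s = 1 and d = 59.
52^59 mod 119 = 103.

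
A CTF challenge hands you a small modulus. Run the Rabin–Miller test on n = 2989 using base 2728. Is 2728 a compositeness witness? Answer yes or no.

n − 1 = 2988 = 2^2 · 747, so s = 2 and d = 747.
x_0 = 2728^747 mod 2989 = 769.
x_0 is neither 1 nor 2988, so continue squaring.
x_1 = 769^2 mod 2989 = 2528.
Reached i = s−1 = 1 without hitting −1: 2728 is a Miller–Rabin witness and 2989 is composite.

yes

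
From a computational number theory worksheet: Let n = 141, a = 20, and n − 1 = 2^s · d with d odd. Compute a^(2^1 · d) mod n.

n − 1 = 140 = 2^2 · 35, so s = 2 and d = 35.
x_0 = 20^35 mod 141 = 11.
x_1 = 11^2 mod 141 = 121.

121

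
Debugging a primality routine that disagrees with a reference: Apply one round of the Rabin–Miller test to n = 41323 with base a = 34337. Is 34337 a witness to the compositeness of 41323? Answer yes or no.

n − 1 = 41322 = 2^1 · 20661, so s = 1 and d = 20661.
x_0 = 34337^20661 mod 41323 = 21177.
x_0 ∉ {1, 41322} and s = 1, so 34337 is a Miller–Rabin witness and 41323 is composite.

yes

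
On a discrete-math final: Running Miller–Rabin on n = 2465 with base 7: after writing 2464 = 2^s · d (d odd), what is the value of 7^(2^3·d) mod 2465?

1886

n − 1 = 2464 = 2^5 · 77, so s = 5 and d = 77.
x_0 = 7^77 mod 2465 = 2437.
x_1 = 2437^2 mod 2465 = 784.
x_2 = 784^2 mod 2465 = 871.
x_3 = 871^2 mod 2465 = 1886.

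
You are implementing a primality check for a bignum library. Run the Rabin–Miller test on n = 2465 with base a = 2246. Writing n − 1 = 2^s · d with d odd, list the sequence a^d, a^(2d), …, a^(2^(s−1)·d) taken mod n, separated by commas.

n − 1 = 2464 = 2^5 · 77, so s = 5 and d = 77.
x_0 = 2246^77 mod 2465 = 1681.
x_1 = 1681^2 mod 2465 = 871.
x_2 = 871^2 mod 2465 = 1886.
x_3 = 1886^2 mod 2465 = 1.
x_4 = 1^2 mod 2465 = 1.

1681, 871, 1886, 1, 1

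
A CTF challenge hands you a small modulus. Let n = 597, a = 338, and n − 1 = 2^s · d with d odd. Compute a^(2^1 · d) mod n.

n − 1 = 596 = 2^2 · 149, so s = 2 and d = 149.
x_0 = 338^149 mod 597 = 260.
x_1 = 260^2 mod 597 = 139.

139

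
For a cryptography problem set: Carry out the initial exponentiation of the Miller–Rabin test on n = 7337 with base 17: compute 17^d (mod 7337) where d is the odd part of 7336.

n − 1 = 7336 = 2^3 · 917, so s = 3 and d = 917.
17^917 mod 7337 = 1119.

1119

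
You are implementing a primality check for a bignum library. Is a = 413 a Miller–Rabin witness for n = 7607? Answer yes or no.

n − 1 = 7606 = 2^1 · 3803, so s = 1 and d = 3803.
Repeated squaring mod 7607: 413^1 ≡ 413, 413^2 ≡ 3215, 413^4 ≡ 5919, 413^8 ≡ 4326, 413^16 ≡ 1056, 413^32 ≡ 4514, 413^64 ≡ 4650, 413^128 ≡ 3406, 413^256 ≡ 161, 413^512 ≡ 3100, 413^1024 ≡ 2359, 413^2048 ≡ 4164.
3803 = 2048 + 1024 + 512 + 128 + 64 + 16 + 8 + 2 + 1, so 413^3803 ≡ 4164·2359·3100·3406·4650·1056·4326·3215·413 ≡ 1 (mod 7607).
x_0 = 413^3803 mod 7607 = 1.
x_0 = 1, so 413 is not a witness.

no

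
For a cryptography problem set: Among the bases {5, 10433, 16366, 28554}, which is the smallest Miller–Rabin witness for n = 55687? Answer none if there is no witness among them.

5

n − 1 = 55686 = 2^1 · 27843, so s = 1 and d = 27843.
Base 5: x_0 = 5^27843 mod 55687 = 44628. x_0 ∉ {1, 55686} and s = 1, so 5 is a Miller–Rabin witness and 55687 is composite.
Base 10433: x_0 = 10433^27843 mod 55687 = 2221. x_0 ∉ {1, 55686} and s = 1, so 10433 is a Miller–Rabin witness and 55687 is composite.
Base 16366: x_0 = 16366^27843 mod 55687 = 33952. x_0 ∉ {1, 55686} and s = 1, so 16366 is a Miller–Rabin witness and 55687 is composite.
Base 28554: x_0 = 28554^27843 mod 55687 = 14132. x_0 ∉ {1, 55686} and s = 1, so 28554 is a Miller–Rabin witness and 55687 is composite.
The smallest witness among the given bases is 5.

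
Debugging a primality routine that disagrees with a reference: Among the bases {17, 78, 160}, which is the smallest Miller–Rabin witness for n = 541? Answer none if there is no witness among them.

none

n − 1 = 540 = 2^2 · 135, so s = 2 and d = 135.
Base 17: x_0 = 17^135 mod 541 = 489. x_0 is neither 1 nor 540, so continue squaring. x_1 = 489^2 mod 541 = 540. x_1 ≡ −1, so 17 is not a witness.
Base 78: x_0 = 78^135 mod 541 = 540. x_0 = 540 ≡ −1, so 78 is not a witness.
Base 160: x_0 = 160^135 mod 541 = 52. x_0 is neither 1 nor 540, so continue squaring. x_1 = 52^2 mod 541 = 540. x_1 ≡ −1, so 160 is not a witness.
No listed base is a witness for 541.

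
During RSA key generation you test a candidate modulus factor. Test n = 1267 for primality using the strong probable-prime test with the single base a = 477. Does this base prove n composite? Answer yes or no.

yes

n − 1 = 1266 = 2^1 · 633, so s = 1 and d = 633.
x_0 = 477^633 mod 1267 = 792.
x_0 ∉ {1, 1266} and s = 1, so 477 is a Miller–Rabin witness and 1267 is composite.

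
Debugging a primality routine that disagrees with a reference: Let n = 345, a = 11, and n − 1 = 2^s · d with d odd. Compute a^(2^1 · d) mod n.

211

n − 1 = 344 = 2^3 · 43, so s = 3 and d = 43.
x_0 = 11^43 mod 345 = 251.
x_1 = 251^2 mod 345 = 211.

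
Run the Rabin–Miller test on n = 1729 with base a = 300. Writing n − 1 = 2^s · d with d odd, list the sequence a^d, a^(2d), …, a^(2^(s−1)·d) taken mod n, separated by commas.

n − 1 = 1728 = 2^6 · 27, so s = 6 and d = 27.
x_0 = 300^27 mod 1729 = 664.
x_1 = 664^2 mod 1729 = 1.
x_2 = 1^2 mod 1729 = 1.
x_3 = 1^2 mod 1729 = 1.
x_4 = 1^2 mod 1729 = 1.
x_5 = 1^2 mod 1729 = 1.

664, 1, 1, 1, 1, 1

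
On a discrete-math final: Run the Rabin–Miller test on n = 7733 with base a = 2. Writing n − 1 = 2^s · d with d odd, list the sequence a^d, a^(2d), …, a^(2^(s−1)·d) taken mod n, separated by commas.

2351, 5839

n − 1 = 7732 = 2^2 · 1933, so s = 2 and d = 1933.
x_0 = 2^1933 mod 7733 = 2351.
x_1 = 2351^2 mod 7733 = 5839.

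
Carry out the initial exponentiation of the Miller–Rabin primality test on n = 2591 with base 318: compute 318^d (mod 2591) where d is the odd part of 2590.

1

n − 1 = 2590 = 2^1 · 1295, so s = 1 and d = 1295.
318^1295 mod 2591 = 1.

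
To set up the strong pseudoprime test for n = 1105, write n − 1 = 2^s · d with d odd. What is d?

69

Halving: 1104 → 552 → 276 → 138 → 69; 69 is odd.
So 1104 = 2^4 · 69.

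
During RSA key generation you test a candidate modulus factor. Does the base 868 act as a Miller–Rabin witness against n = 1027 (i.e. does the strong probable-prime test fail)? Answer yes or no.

no

n − 1 = 1026 = 2^1 · 513, so s = 1 and d = 513.
x_0 = 868^513 mod 1027 = 1026.
x_0 = 1026 ≡ −1, so 868 is not a witness.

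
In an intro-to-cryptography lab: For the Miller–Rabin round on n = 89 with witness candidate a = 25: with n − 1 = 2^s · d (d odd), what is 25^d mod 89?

n − 1 = 88 = 2^3 · 11, so s = 3 and d = 11.
25^11 mod 89 = 88.

88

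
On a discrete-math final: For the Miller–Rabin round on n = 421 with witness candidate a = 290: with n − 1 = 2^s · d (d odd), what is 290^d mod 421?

1

n − 1 = 420 = 2^2 · 105, so s = 2 and d = 105.
290^105 mod 421 = 1.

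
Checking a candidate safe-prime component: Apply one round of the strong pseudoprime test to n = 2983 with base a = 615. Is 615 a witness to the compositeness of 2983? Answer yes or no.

n − 1 = 2982 = 2^1 · 1491, so s = 1 and d = 1491.
By repeated squaring, 615^1491 ≡ 1 (mod 2983).
x_0 = 615^1491 mod 2983 = 1.
x_0 = 1, so 615 is not a witness.

no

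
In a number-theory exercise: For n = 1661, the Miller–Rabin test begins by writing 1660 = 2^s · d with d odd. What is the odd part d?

Halving: 1660 → 830 → 415; 415 is odd.
So 1660 = 2^2 · 415.

415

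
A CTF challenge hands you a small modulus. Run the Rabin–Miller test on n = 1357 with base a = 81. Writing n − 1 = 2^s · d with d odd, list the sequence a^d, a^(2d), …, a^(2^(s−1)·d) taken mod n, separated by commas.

487, 1051

n − 1 = 1356 = 2^2 · 339, so s = 2 and d = 339.
x_0 = 81^339 mod 1357 = 487.
x_1 = 487^2 mod 1357 = 1051.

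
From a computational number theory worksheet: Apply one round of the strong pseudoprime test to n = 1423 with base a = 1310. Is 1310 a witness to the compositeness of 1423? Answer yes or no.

n − 1 = 1422 = 2^1 · 711, so s = 1 and d = 711.
x_0 = 1310^711 mod 1423 = 1.
x_0 = 1, so 1310 is not a witness.

no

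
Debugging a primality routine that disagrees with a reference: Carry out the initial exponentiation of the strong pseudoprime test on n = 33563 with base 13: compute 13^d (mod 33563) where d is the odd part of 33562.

1

n − 1 = 33562 = 2^1 · 16781, so s = 1 and d = 16781.
13^16781 mod 33563 = 1.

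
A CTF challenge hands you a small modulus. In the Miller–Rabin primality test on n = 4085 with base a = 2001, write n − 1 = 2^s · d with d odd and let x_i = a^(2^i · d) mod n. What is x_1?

2296

n − 1 = 4084 = 2^2 · 1021, so s = 2 and d = 1021.
x_0 = 2001^1021 mod 4085 = 1486.
x_1 = 1486^2 mod 4085 = 2296.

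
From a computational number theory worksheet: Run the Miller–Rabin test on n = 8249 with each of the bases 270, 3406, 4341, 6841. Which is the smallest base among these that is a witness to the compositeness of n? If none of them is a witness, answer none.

3406

n − 1 = 8248 = 2^3 · 1031, so s = 3 and d = 1031.
Base 270: x_0 = 270^1031 mod 8249 = 7363. x_0 is neither 1 nor 8248, so continue squaring. x_1 = 7363^2 mod 8249 = 1341. x_2 = 1341^2 mod 8249 = 8248. x_2 ≡ −1, so 270 is not a witness.
Base 3406: x_0 = 3406^1031 mod 8249 = 4211. x_0 is neither 1 nor 8248, so continue squaring. x_1 = 4211^2 mod 8249 = 5420. x_2 = 5420^2 mod 8249 = 1711. Reached i = s−1 = 2 without hitting −1: 3406 is a Miller–Rabin witness and 8249 is composite.
Base 4341: x_0 = 4341^1031 mod 8249 = 3639. x_0 is neither 1 nor 8248, so continue squaring. x_1 = 3639^2 mod 8249 = 2676. x_2 = 2676^2 mod 8249 = 844. Reached i = s−1 = 2 without hitting −1: 4341 is a Miller–Rabin witness and 8249 is composite.
Base 6841: x_0 = 6841^1031 mod 8249 = 6636. x_0 is neither 1 nor 8248, so continue squaring. x_1 = 6636^2 mod 8249 = 3334. x_2 = 3334^2 mod 8249 = 4153. Reached i = s−1 = 2 without hitting −1: 6841 is a Miller–Rabin witness and 8249 is composite.
The smallest witness among the given bases is 3406.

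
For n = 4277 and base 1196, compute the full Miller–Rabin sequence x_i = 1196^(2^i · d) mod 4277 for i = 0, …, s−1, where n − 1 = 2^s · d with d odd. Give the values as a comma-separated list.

1742, 2171

n − 1 = 4276 = 2^2 · 1069, so s = 2 and d = 1069.
x_0 = 1196^1069 mod 4277 = 1742.
x_1 = 1742^2 mod 4277 = 2171.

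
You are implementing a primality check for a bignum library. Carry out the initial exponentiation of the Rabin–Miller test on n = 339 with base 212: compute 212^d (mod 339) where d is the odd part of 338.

212

n − 1 = 338 = 2^1 · 169, so s = 1 and d = 169.
By repeated squaring, 212^169 ≡ 212 (mod 339).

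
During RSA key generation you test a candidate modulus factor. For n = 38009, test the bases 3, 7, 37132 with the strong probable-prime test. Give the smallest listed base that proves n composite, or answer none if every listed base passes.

n − 1 = 38008 = 2^3 · 4751, so s = 3 and d = 4751.
Base 3: x_0 = 3^4751 mod 38009 = 25406. x_0 is neither 1 nor 38008, so continue squaring. x_1 = 25406^2 mod 38009 = 34007. x_2 = 34007^2 mod 38009 = 14215. Reached i = s−1 = 2 without hitting −1: 3 is a Miller–Rabin witness and 38009 is composite.
Base 7: x_0 = 7^4751 mod 38009 = 27320. x_0 is neither 1 nor 38008, so continue squaring. x_1 = 27320^2 mod 38009 = 37676. x_2 = 37676^2 mod 38009 = 34871. Reached i = s−1 = 2 without hitting −1: 7 is a Miller–Rabin witness and 38009 is composite.
Base 37132: x_0 = 37132^4751 mod 38009 = 22998. x_0 is neither 1 nor 38008, so continue squaring. x_1 = 22998^2 mod 38009 = 12769. x_2 = 12769^2 mod 38009 = 26760. Reached i = s−1 = 2 without hitting −1: 37132 is a Miller–Rabin witness and 38009 is composite.
The smallest witness among the given bases is 3.

3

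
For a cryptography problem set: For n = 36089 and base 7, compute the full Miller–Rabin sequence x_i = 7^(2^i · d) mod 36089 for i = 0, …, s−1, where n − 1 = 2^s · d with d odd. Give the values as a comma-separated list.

5903, 19524, 14558

n − 1 = 36088 = 2^3 · 4511, so s = 3 and d = 4511.
x_0 = 7^4511 mod 36089 = 5903.
x_1 = 5903^2 mod 36089 = 19524.
x_2 = 19524^2 mod 36089 = 14558.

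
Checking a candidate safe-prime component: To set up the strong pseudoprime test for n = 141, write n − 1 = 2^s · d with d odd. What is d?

35

Halving: 140 → 70 → 35; 35 is odd.
So 140 = 2^2 · 35.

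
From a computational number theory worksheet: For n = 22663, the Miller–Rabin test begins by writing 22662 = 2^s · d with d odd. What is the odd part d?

11331

Halving: 22662 → 11331; 11331 is odd.
So 22662 = 2^1 · 11331.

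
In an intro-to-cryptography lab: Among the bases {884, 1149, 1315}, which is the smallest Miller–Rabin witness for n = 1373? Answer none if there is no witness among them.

n − 1 = 1372 = 2^2 · 343, so s = 2 and d = 343.
Base 884: x_0 = 884^343 mod 1373 = 668. x_0 is neither 1 nor 1372, so continue squaring. x_1 = 668^2 mod 1373 = 1372. x_1 ≡ −1, so 884 is not a witness.
Base 1149: x_0 = 1149^343 mod 1373 = 705. x_0 is neither 1 nor 1372, so continue squaring. x_1 = 705^2 mod 1373 = 1372. x_1 ≡ −1, so 1149 is not a witness.
Base 1315: x_0 = 1315^343 mod 1373 = 1372. x_0 = 1372 ≡ −1, so 1315 is not a witness.
No listed base is a witness for 1373.

none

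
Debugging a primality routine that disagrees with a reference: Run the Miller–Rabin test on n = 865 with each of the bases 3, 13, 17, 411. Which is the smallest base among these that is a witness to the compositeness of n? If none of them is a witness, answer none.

n − 1 = 864 = 2^5 · 27, so s = 5 and d = 27.
Base 3: x_0 = 3^27 mod 865 = 712. x_0 is neither 1 nor 864, so continue squaring. x_1 = 712^2 mod 865 = 54. x_2 = 54^2 mod 865 = 321. x_3 = 321^2 mod 865 = 106. x_4 = 106^2 mod 865 = 856. Reached i = s−1 = 4 without hitting −1: 3 is a Miller–Rabin witness and 865 is composite.
Base 13: x_0 = 13^27 mod 865 = 67. x_0 is neither 1 nor 864, so continue squaring. x_1 = 67^2 mod 865 = 164. x_2 = 164^2 mod 865 = 81. x_3 = 81^2 mod 865 = 506. x_4 = 506^2 mod 865 = 861. Reached i = s−1 = 4 without hitting −1: 13 is a Miller–Rabin witness and 865 is composite.
Base 17: x_0 = 17^27 mod 865 = 223. x_0 is neither 1 nor 864, so continue squaring. x_1 = 223^2 mod 865 = 424. x_2 = 424^2 mod 865 = 721. x_3 = 721^2 mod 865 = 841. x_4 = 841^2 mod 865 = 576. Reached i = s−1 = 4 without hitting −1: 17 is a Miller–Rabin witness and 865 is composite.
Base 411: x_0 = 411^27 mod 865 = 141. x_0 is neither 1 nor 864, so continue squaring. x_1 = 141^2 mod 865 = 851. x_2 = 851^2 mod 865 = 196. x_3 = 196^2 mod 865 = 356. x_4 = 356^2 mod 865 = 446. Reached i = s−1 = 4 without hitting −1: 411 is a Miller–Rabin witness and 865 is composite.
The smallest witness among the given bases is 3.

3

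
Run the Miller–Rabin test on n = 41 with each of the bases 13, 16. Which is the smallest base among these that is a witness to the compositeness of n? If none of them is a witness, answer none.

none

n − 1 = 40 = 2^3 · 5, so s = 3 and d = 5.
Base 13: x_0 = 13^5 mod 41 = 38. x_0 is neither 1 nor 40, so continue squaring. x_1 = 38^2 mod 41 = 9. x_2 = 9^2 mod 41 = 40. x_2 ≡ −1, so 13 is not a witness.
Base 16: x_0 = 16^5 mod 41 = 1. x_0 = 1, so 16 is not a witness.
No listed base is a witness for 41.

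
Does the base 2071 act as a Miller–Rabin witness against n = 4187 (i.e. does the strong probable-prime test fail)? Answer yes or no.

n − 1 = 4186 = 2^1 · 2093, so s = 1 and d = 2093.
x_0 = 2071^2093 mod 4187 = 4186.
x_0 = 4186 ≡ −1, so 2071 is not a witness.

no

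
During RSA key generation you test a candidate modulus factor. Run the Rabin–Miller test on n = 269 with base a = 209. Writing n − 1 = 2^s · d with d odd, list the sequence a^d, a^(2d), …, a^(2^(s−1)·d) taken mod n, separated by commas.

187, 268

n − 1 = 268 = 2^2 · 67, so s = 2 and d = 67.
x_0 = 209^67 mod 269 = 187.
x_1 = 187^2 mod 269 = 268.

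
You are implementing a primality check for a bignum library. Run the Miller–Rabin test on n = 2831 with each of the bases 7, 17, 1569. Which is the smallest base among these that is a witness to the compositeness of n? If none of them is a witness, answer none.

n − 1 = 2830 = 2^1 · 1415, so s = 1 and d = 1415.
Base 7: x_0 = 7^1415 mod 2831 = 980. x_0 ∉ {1, 2830} and s = 1, so 7 is a Miller–Rabin witness and 2831 is composite.
Base 17: x_0 = 17^1415 mod 2831 = 1277. x_0 ∉ {1, 2830} and s = 1, so 17 is a Miller–Rabin witness and 2831 is composite.
Base 1569: x_0 = 1569^1415 mod 2831 = 1945. x_0 ∉ {1, 2830} and s = 1, so 1569 is a Miller–Rabin witness and 2831 is composite.
The smallest witness among the given bases is 7.

7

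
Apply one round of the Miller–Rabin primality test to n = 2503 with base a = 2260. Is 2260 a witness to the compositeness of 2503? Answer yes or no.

n − 1 = 2502 = 2^1 · 1251, so s = 1 and d = 1251.
x_0 = 2260^1251 mod 2503 = 1.
x_0 = 1, so 2260 is not a witness.

no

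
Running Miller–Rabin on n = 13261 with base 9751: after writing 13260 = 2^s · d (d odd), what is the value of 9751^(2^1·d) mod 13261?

n − 1 = 13260 = 2^2 · 3315, so s = 2 and d = 3315.
x_0 = 9751^3315 mod 13261 = 6077.
x_1 = 6077^2 mod 13261 = 11305.

11305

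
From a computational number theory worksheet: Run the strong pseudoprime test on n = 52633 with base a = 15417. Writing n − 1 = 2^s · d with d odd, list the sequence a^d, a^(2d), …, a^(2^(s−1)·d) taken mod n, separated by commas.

n − 1 = 52632 = 2^3 · 6579, so s = 3 and d = 6579.
x_0 = 15417^6579 mod 52633 = 36770.
x_1 = 36770^2 mod 52633 = 49029.
x_2 = 49029^2 mod 52633 = 41098.

36770, 49029, 41098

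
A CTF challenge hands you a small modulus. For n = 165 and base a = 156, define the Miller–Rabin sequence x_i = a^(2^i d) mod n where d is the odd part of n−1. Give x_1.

n − 1 = 164 = 2^2 · 41, so s = 2 and d = 41.
x_0 = 156^41 mod 165 = 156.
x_1 = 156^2 mod 165 = 81.

81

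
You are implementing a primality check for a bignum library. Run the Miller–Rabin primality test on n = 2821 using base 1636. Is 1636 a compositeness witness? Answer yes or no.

yes

n − 1 = 2820 = 2^2 · 705, so s = 2 and d = 705.
x_0 = 1636^705 mod 2821 = 216.
x_0 is neither 1 nor 2820, so continue squaring.
x_1 = 216^2 mod 2821 = 1520.
Reached i = s−1 = 1 without hitting −1: 1636 is a Miller–Rabin witness and 2821 is composite.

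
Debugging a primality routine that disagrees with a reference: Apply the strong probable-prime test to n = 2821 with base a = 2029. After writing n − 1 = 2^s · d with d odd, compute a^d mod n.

1210

n − 1 = 2820 = 2^2 · 705, so s = 2 and d = 705.
2029^705 mod 2821 = 1210.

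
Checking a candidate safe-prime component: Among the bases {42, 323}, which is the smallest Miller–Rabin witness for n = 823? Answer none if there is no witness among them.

none

n − 1 = 822 = 2^1 · 411, so s = 1 and d = 411.
Base 42: x_0 = 42^411 mod 823 = 1. x_0 = 1, so 42 is not a witness.
Base 323: x_0 = 323^411 mod 823 = 1. x_0 = 1, so 323 is not a witness.
No listed base is a witness for 823.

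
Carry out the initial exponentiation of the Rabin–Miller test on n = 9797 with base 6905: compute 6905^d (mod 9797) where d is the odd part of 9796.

1182

n − 1 = 9796 = 2^2 · 2449, so s = 2 and d = 2449.
Repeated squaring mod 9797: 6905^1 ≡ 6905, 6905^2 ≡ 6823, 6905^4 ≡ 7782, 6905^8 ≡ 4267, 6905^16 ≡ 4463, 6905^32 ≡ 1068, 6905^64 ≡ 4172, 6905^128 ≡ 6112, 6905^256 ≡ 583, 6905^512 ≡ 6791, 6905^1024 ≡ 3202, 6905^2048 ≡ 5142.
2449 = 2048 + 256 + 128 + 16 + 1, so 6905^2449 ≡ 5142·583·6112·4463·6905 ≡ 1182 (mod 9797).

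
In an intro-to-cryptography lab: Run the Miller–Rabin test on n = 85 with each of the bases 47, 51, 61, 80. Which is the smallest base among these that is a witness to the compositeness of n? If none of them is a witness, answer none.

51

n − 1 = 84 = 2^2 · 21, so s = 2 and d = 21.
Base 47: x_0 = 47^21 mod 85 = 47. x_0 is neither 1 nor 84, so continue squaring. x_1 = 47^2 mod 85 = 84. x_1 ≡ −1, so 47 is not a witness.
Base 51: x_0 = 51^21 mod 85 = 51. x_0 is neither 1 nor 84, so continue squaring. x_1 = 51^2 mod 85 = 51. Reached i = s−1 = 1 without hitting −1: 51 is a Miller–Rabin witness and 85 is composite.
Base 61: x_0 = 61^21 mod 85 = 6. x_0 is neither 1 nor 84, so continue squaring. x_1 = 6^2 mod 85 = 36. Reached i = s−1 = 1 without hitting −1: 61 is a Miller–Rabin witness and 85 is composite.
Base 80: x_0 = 80^21 mod 85 = 20. x_0 is neither 1 nor 84, so continue squaring. x_1 = 20^2 mod 85 = 60. Reached i = s−1 = 1 without hitting −1: 80 is a Miller–Rabin witness and 85 is composite.
The smallest witness among the given bases is 51.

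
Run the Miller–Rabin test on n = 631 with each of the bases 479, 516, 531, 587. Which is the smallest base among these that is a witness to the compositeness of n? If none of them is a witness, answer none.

n − 1 = 630 = 2^1 · 315, so s = 1 and d = 315.
Base 479: x_0 = 479^315 mod 631 = 1. x_0 = 1, so 479 is not a witness.
Base 516: x_0 = 516^315 mod 631 = 630. x_0 = 630 ≡ −1, so 516 is not a witness.
Base 531: x_0 = 531^315 mod 631 = 630. x_0 = 630 ≡ −1, so 531 is not a witness.
Base 587: x_0 = 587^315 mod 631 = 1. x_0 = 1, so 587 is not a witness.
No listed base is a witness for 631.

none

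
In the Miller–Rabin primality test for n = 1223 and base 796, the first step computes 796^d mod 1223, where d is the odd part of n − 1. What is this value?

1222

n − 1 = 1222 = 2^1 · 611, so s = 1 and d = 611.
796^611 mod 1223 = 1222.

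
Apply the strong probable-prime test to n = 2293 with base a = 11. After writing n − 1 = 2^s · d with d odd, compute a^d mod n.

n − 1 = 2292 = 2^2 · 573, so s = 2 and d = 573.
Repeated squaring mod 2293: 11^1 ≡ 11, 11^2 ≡ 121, 11^4 ≡ 883, 11^8 ≡ 69, 11^16 ≡ 175, 11^32 ≡ 816, 11^64 ≡ 886, 11^128 ≡ 790, 11^256 ≡ 404, 11^512 ≡ 413.
573 = 512 + 32 + 16 + 8 + 4 + 1, so 11^573 ≡ 413·816·175·69·883·11 ≡ 1 (mod 2293).

1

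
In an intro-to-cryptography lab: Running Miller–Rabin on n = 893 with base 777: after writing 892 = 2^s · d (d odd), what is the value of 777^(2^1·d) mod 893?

519

n − 1 = 892 = 2^2 · 223, so s = 2 and d = 223.
x_0 = 777^223 mod 893 = 195.
x_1 = 195^2 mod 893 = 519.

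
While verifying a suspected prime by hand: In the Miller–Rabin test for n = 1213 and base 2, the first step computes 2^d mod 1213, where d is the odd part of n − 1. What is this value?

n − 1 = 1212 = 2^2 · 303, so s = 2 and d = 303.
2^303 mod 1213 = 495.

495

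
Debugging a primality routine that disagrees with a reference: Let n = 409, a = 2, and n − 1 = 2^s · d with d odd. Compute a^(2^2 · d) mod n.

1

n − 1 = 408 = 2^3 · 51, so s = 3 and d = 51.
x_0 = 2^51 mod 409 = 143.
x_1 = 143^2 mod 409 = 408.
x_2 = 408^2 mod 409 = 1.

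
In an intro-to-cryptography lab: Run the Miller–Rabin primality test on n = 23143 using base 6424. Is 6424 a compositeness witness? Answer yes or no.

n − 1 = 23142 = 2^1 · 11571, so s = 1 and d = 11571.
By repeated squaring, 6424^11571 ≡ 1 (mod 23143).
x_0 = 6424^11571 mod 23143 = 1.
x_0 = 1, so 6424 is not a witness.

no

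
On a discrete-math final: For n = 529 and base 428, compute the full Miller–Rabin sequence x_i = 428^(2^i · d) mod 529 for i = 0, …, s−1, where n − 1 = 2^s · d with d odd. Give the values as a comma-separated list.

252, 24, 47, 93

n − 1 = 528 = 2^4 · 33, so s = 4 and d = 33.
x_0 = 428^33 mod 529 = 252.
x_1 = 252^2 mod 529 = 24.
x_2 = 24^2 mod 529 = 47.
x_3 = 47^2 mod 529 = 93.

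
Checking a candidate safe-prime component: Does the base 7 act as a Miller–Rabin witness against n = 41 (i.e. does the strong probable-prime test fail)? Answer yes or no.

n − 1 = 40 = 2^3 · 5, so s = 3 and d = 5.
x_0 = 7^5 mod 41 = 38.
x_0 is neither 1 nor 40, so continue squaring.
x_1 = 38^2 mod 41 = 9.
x_2 = 9^2 mod 41 = 40.
x_2 ≡ −1, so 7 is not a witness.

no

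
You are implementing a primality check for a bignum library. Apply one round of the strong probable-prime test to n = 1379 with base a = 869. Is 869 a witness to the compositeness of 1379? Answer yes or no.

n − 1 = 1378 = 2^1 · 689, so s = 1 and d = 689.
x_0 = 869^689 mod 1379 = 526.
x_0 ∉ {1, 1378} and s = 1, so 869 is a Miller–Rabin witness and 1379 is composite.

yes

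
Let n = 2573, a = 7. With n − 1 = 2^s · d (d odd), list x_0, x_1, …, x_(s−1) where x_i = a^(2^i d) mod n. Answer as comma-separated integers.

1600, 2438

n − 1 = 2572 = 2^2 · 643, so s = 2 and d = 643.
x_0 = 7^643 mod 2573 = 1600.
x_1 = 1600^2 mod 2573 = 2438.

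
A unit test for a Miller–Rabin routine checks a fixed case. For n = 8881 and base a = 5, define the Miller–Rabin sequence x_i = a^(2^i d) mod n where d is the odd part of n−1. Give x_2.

7740

n − 1 = 8880 = 2^4 · 555, so s = 4 and d = 555.
x_0 = 5^555 mod 8881 = 3615.
x_1 = 3615^2 mod 8881 = 4274.
x_2 = 4274^2 mod 8881 = 7740.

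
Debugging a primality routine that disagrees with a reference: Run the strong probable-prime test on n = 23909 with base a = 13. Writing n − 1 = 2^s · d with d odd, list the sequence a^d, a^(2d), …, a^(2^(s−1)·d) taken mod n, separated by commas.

n − 1 = 23908 = 2^2 · 5977, so s = 2 and d = 5977.
x_0 = 13^5977 mod 23909 = 1763.
x_1 = 1763^2 mod 23909 = 23908.

1763, 23908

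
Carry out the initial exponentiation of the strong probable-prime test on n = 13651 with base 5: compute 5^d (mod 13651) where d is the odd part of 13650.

4874

n − 1 = 13650 = 2^1 · 6825, so s = 1 and d = 6825.
Repeated squaring mod 13651: 5^1 ≡ 5, 5^2 ≡ 25, 5^4 ≡ 625, 5^8 ≡ 8397, 5^16 ≡ 2194, 5^32 ≡ 8484, 5^64 ≡ 10184, 5^128 ≡ 7209, 5^256 ≡ 324, 5^512 ≡ 9419, 5^1024 ≡ 13363, 5^2048 ≡ 1038, 5^4096 ≡ 12666.
6825 = 4096 + 2048 + 512 + 128 + 32 + 8 + 1, so 5^6825 ≡ 12666·1038·9419·7209·8484·8397·5 ≡ 4874 (mod 13651).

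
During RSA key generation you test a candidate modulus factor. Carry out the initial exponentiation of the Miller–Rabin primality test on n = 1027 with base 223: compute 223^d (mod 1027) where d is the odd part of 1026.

915

n − 1 = 1026 = 2^1 · 513, so s = 1 and d = 513.
Repeated squaring mod 1027: 223^1 ≡ 223, 223^2 ≡ 433, 223^4 ≡ 575, 223^8 ≡ 958, 223^16 ≡ 653, 223^32 ≡ 204, 223^64 ≡ 536, 223^128 ≡ 763, 223^256 ≡ 887, 223^512 ≡ 87.
513 = 512 + 1, so 223^513 ≡ 87·223 ≡ 915 (mod 1027).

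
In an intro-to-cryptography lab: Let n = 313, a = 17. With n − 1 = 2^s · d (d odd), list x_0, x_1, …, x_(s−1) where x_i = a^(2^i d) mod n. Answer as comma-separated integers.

308, 25, 312

n − 1 = 312 = 2^3 · 39, so s = 3 and d = 39.
x_0 = 17^39 mod 313 = 308.
x_1 = 308^2 mod 313 = 25.
x_2 = 25^2 mod 313 = 312.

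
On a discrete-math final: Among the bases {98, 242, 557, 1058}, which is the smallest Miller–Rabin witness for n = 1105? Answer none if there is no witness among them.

none

n − 1 = 1104 = 2^4 · 69, so s = 4 and d = 69.
Base 98: x_0 = 98^69 mod 1105 = 268. x_0 is neither 1 nor 1104, so continue squaring. x_1 = 268^2 mod 1105 = 1104. x_1 ≡ −1, so 98 is not a witness.
Base 242: x_0 = 242^69 mod 1105 = 242. x_0 is neither 1 nor 1104, so continue squaring. x_1 = 242^2 mod 1105 = 1104. x_1 ≡ −1, so 242 is not a witness.
Base 557: x_0 = 557^69 mod 1105 = 47. x_0 is neither 1 nor 1104, so continue squaring. x_1 = 47^2 mod 1105 = 1104. x_1 ≡ −1, so 557 is not a witness.
Base 1058: x_0 = 1058^69 mod 1105 = 1058. x_0 is neither 1 nor 1104, so continue squaring. x_1 = 1058^2 mod 1105 = 1104. x_1 ≡ −1, so 1058 is not a witness.
No listed base is a witness for 1105.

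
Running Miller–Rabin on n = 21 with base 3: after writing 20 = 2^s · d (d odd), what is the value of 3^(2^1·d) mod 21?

18

n − 1 = 20 = 2^2 · 5, so s = 2 and d = 5.
x_0 = 3^5 mod 21 = 12.
x_1 = 12^2 mod 21 = 18.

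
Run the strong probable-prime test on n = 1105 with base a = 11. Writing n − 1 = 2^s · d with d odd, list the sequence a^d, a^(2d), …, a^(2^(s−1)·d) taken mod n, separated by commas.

996, 831, 1041, 781

n − 1 = 1104 = 2^4 · 69, so s = 4 and d = 69.
x_0 = 11^69 mod 1105 = 996.
x_1 = 996^2 mod 1105 = 831.
x_2 = 831^2 mod 1105 = 1041.
x_3 = 1041^2 mod 1105 = 781.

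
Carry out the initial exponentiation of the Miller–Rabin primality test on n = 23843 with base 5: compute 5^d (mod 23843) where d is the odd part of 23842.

3694

n − 1 = 23842 = 2^1 · 11921, so s = 1 and d = 11921.
5^11921 mod 23843 = 3694.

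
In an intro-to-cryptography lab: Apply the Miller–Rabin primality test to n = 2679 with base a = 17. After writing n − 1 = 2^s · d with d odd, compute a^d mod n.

n − 1 = 2678 = 2^1 · 1339, so s = 1 and d = 1339.
Repeated squaring mod 2679: 17^1 ≡ 17, 17^2 ≡ 289, 17^4 ≡ 472, 17^8 ≡ 427, 17^16 ≡ 157, 17^32 ≡ 538, 17^64 ≡ 112, 17^128 ≡ 1828, 17^256 ≡ 871, 17^512 ≡ 484, 17^1024 ≡ 1183.
1339 = 1024 + 256 + 32 + 16 + 8 + 2 + 1, so 17^1339 ≡ 1183·871·538·157·427·289·17 ≡ 974 (mod 2679).

974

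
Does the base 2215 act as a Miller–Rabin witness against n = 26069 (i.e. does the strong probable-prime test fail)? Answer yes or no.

yes

n − 1 = 26068 = 2^2 · 6517, so s = 2 and d = 6517.
x_0 = 2215^6517 mod 26069 = 3429.
x_0 is neither 1 nor 26068, so continue squaring.
x_1 = 3429^2 mod 26069 = 922.
Reached i = s−1 = 1 without hitting −1: 2215 is a Miller–Rabin witness and 26069 is composite.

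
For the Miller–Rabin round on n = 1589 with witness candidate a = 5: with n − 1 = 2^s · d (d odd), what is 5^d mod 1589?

n − 1 = 1588 = 2^2 · 397, so s = 2 and d = 397.
Repeated squaring mod 1589: 5^1 ≡ 5, 5^2 ≡ 25, 5^4 ≡ 625, 5^8 ≡ 1320, 5^16 ≡ 856, 5^32 ≡ 207, 5^64 ≡ 1535, 5^128 ≡ 1327, 5^256 ≡ 317.
397 = 256 + 128 + 8 + 4 + 1, so 5^397 ≡ 317·1327·1320·625·5 ≡ 1265 (mod 1589).

1265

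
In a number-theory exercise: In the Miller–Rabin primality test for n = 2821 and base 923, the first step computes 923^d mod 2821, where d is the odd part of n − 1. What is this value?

650

n − 1 = 2820 = 2^2 · 705, so s = 2 and d = 705.
Repeated squaring mod 2821: 923^1 ≡ 923, 923^2 ≡ 2808, 923^4 ≡ 169, 923^8 ≡ 351, 923^16 ≡ 1898, 923^32 ≡ 2808, 923^64 ≡ 169, 923^128 ≡ 351, 923^256 ≡ 1898, 923^512 ≡ 2808.
705 = 512 + 128 + 64 + 1, so 923^705 ≡ 2808·351·169·923 ≡ 650 (mod 2821).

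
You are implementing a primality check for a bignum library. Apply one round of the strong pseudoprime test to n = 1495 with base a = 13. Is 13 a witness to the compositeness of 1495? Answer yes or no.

yes

n − 1 = 1494 = 2^1 · 747, so s = 1 and d = 747.
x_0 = 13^747 mod 1495 = 637.
x_0 ∉ {1, 1494} and s = 1, so 13 is a Miller–Rabin witness and 1495 is composite.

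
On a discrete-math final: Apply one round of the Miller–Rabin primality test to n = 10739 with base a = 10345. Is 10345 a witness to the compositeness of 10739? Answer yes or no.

n − 1 = 10738 = 2^1 · 5369, so s = 1 and d = 5369.
x_0 = 10345^5369 mod 10739 = 1.
x_0 = 1, so 10345 is not a witness.

no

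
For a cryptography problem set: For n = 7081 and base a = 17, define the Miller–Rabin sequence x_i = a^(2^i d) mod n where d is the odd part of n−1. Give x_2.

n − 1 = 7080 = 2^3 · 885, so s = 3 and d = 885.
x_0 = 17^885 mod 7081 = 3149.
x_1 = 3149^2 mod 7081 = 2801.
x_2 = 2801^2 mod 7081 = 6934.

6934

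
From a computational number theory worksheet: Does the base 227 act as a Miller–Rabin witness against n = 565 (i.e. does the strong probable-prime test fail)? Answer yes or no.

n − 1 = 564 = 2^2 · 141, so s = 2 and d = 141.
Repeated squaring mod 565: 227^1 ≡ 227, 227^2 ≡ 114, 227^4 ≡ 1, 227^8 ≡ 1, 227^16 ≡ 1, 227^32 ≡ 1, 227^64 ≡ 1, 227^128 ≡ 1.
141 = 128 + 8 + 4 + 1, so 227^141 ≡ 1·1·1·227 ≡ 227 (mod 565).
x_0 = 227^141 mod 565 = 227.
x_0 is neither 1 nor 564, so continue squaring.
x_1 = 227^2 mod 565 = 114.
Reached i = s−1 = 1 without hitting −1: 227 is a Miller–Rabin witness and 565 is composite.

yes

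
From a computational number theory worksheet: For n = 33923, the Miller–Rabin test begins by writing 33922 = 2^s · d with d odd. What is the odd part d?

Halving: 33922 → 16961; 16961 is odd.
So 33922 = 2^1 · 16961.

16961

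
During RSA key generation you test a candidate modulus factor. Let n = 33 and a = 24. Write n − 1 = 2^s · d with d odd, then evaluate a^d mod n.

24

n − 1 = 32 = 2^5 · 1, so s = 5 and d = 1.
24^1 mod 33 = 24.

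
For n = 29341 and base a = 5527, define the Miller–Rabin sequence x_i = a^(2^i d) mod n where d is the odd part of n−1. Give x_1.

n − 1 = 29340 = 2^2 · 7335, so s = 2 and d = 7335.
x_0 = 5527^7335 mod 29341 = 15361.
x_1 = 15361^2 mod 29341 = 29340.

29340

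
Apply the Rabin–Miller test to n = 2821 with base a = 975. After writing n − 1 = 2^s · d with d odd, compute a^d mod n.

2171

n − 1 = 2820 = 2^2 · 705, so s = 2 and d = 705.
Repeated squaring mod 2821: 975^1 ≡ 975, 975^2 ≡ 2769, 975^4 ≡ 2704, 975^8 ≡ 2405, 975^16 ≡ 975, 975^32 ≡ 2769, 975^64 ≡ 2704, 975^128 ≡ 2405, 975^256 ≡ 975, 975^512 ≡ 2769.
705 = 512 + 128 + 64 + 1, so 975^705 ≡ 2769·2405·2704·975 ≡ 2171 (mod 2821).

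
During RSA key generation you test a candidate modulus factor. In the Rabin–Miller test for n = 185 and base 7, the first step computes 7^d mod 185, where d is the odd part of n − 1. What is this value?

83

n − 1 = 184 = 2^3 · 23, so s = 3 and d = 23.
Repeated squaring mod 185: 7^1 ≡ 7, 7^2 ≡ 49, 7^4 ≡ 181, 7^8 ≡ 16, 7^16 ≡ 71.
23 = 16 + 4 + 2 + 1, so 7^23 ≡ 71·181·49·7 ≡ 83 (mod 185).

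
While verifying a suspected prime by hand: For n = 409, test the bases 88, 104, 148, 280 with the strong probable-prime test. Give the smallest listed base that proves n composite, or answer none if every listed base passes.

n − 1 = 408 = 2^3 · 51, so s = 3 and d = 51.
Base 88: x_0 = 88^51 mod 409 = 343. x_0 is neither 1 nor 408, so continue squaring. x_1 = 343^2 mod 409 = 266. x_2 = 266^2 mod 409 = 408. x_2 ≡ −1, so 88 is not a witness.
Base 104: x_0 = 104^51 mod 409 = 66. x_0 is neither 1 nor 408, so continue squaring. x_1 = 66^2 mod 409 = 266. x_2 = 266^2 mod 409 = 408. x_2 ≡ −1, so 104 is not a witness.
Base 148: x_0 = 148^51 mod 409 = 378. x_0 is neither 1 nor 408, so continue squaring. x_1 = 378^2 mod 409 = 143. x_2 = 143^2 mod 409 = 408. x_2 ≡ −1, so 148 is not a witness.
Base 280: x_0 = 280^51 mod 409 = 31. x_0 is neither 1 nor 408, so continue squaring. x_1 = 31^2 mod 409 = 143. x_2 = 143^2 mod 409 = 408. x_2 ≡ −1, so 280 is not a witness.
No listed base is a witness for 409.

none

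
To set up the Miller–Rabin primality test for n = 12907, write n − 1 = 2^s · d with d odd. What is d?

Halving: 12906 → 6453; 6453 is odd.
So 12906 = 2^1 · 6453.

6453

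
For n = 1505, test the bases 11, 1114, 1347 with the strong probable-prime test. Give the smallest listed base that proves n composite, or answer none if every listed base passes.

n − 1 = 1504 = 2^5 · 47, so s = 5 and d = 47.
Base 11: x_0 = 11^47 mod 1505 = 16. x_0 is neither 1 nor 1504, so continue squaring. x_1 = 16^2 mod 1505 = 256. x_2 = 256^2 mod 1505 = 821. x_3 = 821^2 mod 1505 = 1306. x_4 = 1306^2 mod 1505 = 471. Reached i = s−1 = 4 without hitting −1: 11 is a Miller–Rabin witness and 1505 is composite.
Base 1114: x_0 = 1114^47 mod 1505 = 309. x_0 is neither 1 nor 1504, so continue squaring. x_1 = 309^2 mod 1505 = 666. x_2 = 666^2 mod 1505 = 1086. x_3 = 1086^2 mod 1505 = 981. x_4 = 981^2 mod 1505 = 666. Reached i = s−1 = 4 without hitting −1: 1114 is a Miller–Rabin witness and 1505 is composite.
Base 1347: x_0 = 1347^47 mod 1505 = 453. x_0 is neither 1 nor 1504, so continue squaring. x_1 = 453^2 mod 1505 = 529. x_2 = 529^2 mod 1505 = 1416. x_3 = 1416^2 mod 1505 = 396. x_4 = 396^2 mod 1505 = 296. Reached i = s−1 = 4 without hitting −1: 1347 is a Miller–Rabin witness and 1505 is composite.
The smallest witness among the given bases is 11.

11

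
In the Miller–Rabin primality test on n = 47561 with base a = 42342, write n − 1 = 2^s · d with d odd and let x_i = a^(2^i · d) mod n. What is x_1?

46570

n − 1 = 47560 = 2^3 · 5945, so s = 3 and d = 5945.
Repeated squaring mod 47561: 42342^1 ≡ 42342, 42342^2 ≡ 33069, 42342^4 ≡ 36249, 42342^8 ≡ 22254, 42342^16 ≡ 35384, 42342^32 ≡ 31692, 42342^64 ≡ 37227, 42342^128 ≡ 17111, 42342^256 ≡ 805, 42342^512 ≡ 29732, 42342^1024 ≡ 23078, 42342^2048 ≡ 6006, 42342^4096 ≡ 20798.
5945 = 4096 + 1024 + 512 + 256 + 32 + 16 + 8 + 1, so 42342^5945 ≡ 20798·23078·29732·805·31692·35384·22254·42342 ≡ 37808 (mod 47561).
x_0 = 37808.
x_1 = 37808^2 mod 47561 = 46570.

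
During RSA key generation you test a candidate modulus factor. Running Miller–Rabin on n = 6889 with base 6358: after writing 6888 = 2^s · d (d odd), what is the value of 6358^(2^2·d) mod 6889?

n − 1 = 6888 = 2^3 · 861, so s = 3 and d = 861.
x_0 = 6358^861 mod 6889 = 2074.
x_1 = 2074^2 mod 6889 = 2740.
x_2 = 2740^2 mod 6889 = 5479.

5479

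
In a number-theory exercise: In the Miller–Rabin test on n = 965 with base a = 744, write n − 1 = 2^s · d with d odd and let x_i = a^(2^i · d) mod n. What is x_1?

591

n − 1 = 964 = 2^2 · 241, so s = 2 and d = 241.
x_0 = 744^241 mod 965 = 744.
x_1 = 744^2 mod 965 = 591.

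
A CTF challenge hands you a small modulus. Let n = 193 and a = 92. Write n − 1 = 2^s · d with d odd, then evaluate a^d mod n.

n − 1 = 192 = 2^6 · 3, so s = 6 and d = 3.
92^3 mod 193 = 126.

126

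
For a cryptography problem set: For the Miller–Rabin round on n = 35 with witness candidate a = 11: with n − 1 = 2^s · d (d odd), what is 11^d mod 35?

n − 1 = 34 = 2^1 · 17, so s = 1 and d = 17.
Repeated squaring mod 35: 11^1 ≡ 11, 11^2 ≡ 16, 11^4 ≡ 11, 11^8 ≡ 16, 11^16 ≡ 11.
17 = 16 + 1, so 11^17 ≡ 11·11 ≡ 16 (mod 35).

16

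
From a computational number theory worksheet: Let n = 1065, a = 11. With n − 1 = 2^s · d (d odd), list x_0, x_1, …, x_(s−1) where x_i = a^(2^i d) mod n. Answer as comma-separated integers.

n − 1 = 1064 = 2^3 · 133, so s = 3 and d = 133.
x_0 = 11^133 mod 1065 = 776.
x_1 = 776^2 mod 1065 = 451.
x_2 = 451^2 mod 1065 = 1051.

776, 451, 1051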